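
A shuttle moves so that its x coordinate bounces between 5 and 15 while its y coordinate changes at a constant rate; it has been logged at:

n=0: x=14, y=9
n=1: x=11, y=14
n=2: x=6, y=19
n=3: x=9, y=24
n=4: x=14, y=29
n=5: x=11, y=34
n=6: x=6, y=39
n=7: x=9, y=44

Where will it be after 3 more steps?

The x coordinate travels 5 per step and bounces off the walls at 5 and 15.
  step 8: 9 → 14
  step 9: 14 → 11
  step 10: 11 → 6
The y coordinate changes by +5 each step: at step 10 it is 59.

x=6, y=59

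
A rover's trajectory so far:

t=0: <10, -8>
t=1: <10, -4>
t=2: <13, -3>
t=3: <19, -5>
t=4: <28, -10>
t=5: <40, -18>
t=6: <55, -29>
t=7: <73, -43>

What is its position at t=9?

First differences are <+0, +4>, <+3, +1>, <+6, -2>, <+9, -5>, <+12, -8>, <+15, -11>, <+18, -14>; their common second difference is <+3, -3> (constant acceleration).
step 8: <73, -43> + <+21, -17> → <94, -60>
step 9: <94, -60> + <+24, -20> → <118, -80>

<118, -80>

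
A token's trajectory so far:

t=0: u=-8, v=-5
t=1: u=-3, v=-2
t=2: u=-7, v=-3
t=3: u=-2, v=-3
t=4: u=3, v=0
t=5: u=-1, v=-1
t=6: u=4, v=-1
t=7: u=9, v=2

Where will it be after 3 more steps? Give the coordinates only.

Differencing gives (+5, +3), (-4, -1), (+5, +0), (+5, +3), (-4, -1), (+5, +0), (+5, +3). This is the pattern (+5, +3), (-4, -1), (+5, +0) repeated.
step 8: apply (-4, -1) → u=5, v=1
step 9: apply (+5, +0) → u=10, v=1
step 10: apply (+5, +3) → u=15, v=4

u=15, v=4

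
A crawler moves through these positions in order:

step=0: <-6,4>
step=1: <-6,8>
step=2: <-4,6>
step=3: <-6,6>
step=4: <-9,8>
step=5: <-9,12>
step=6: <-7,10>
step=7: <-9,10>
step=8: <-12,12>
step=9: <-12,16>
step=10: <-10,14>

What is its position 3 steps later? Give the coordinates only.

The moves between consecutive positions are <+0,+4>, <+2,-2>, <-2,+0>, <-3,+2>, <+0,+4>, <+2,-2>, <-2,+0>, <-3,+2>, <+0,+4>, <+2,-2>; they repeat the 4-cycle [<+0,+4>, <+2,-2>, <-2,+0>, <-3,+2>].
step 11: apply <-2,+0> → <-12,14>
step 12: apply <-3,+2> → <-15,16>
step 13: apply <+0,+4> → <-15,20>

<-15,20>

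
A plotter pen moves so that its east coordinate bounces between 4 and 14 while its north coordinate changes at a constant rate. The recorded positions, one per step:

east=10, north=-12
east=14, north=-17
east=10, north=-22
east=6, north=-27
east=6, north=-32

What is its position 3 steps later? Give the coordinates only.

east=10, north=-47

The east coordinate reflects between 4 and 14, moving 4 per step.
  step 5: 6 → 10
  step 6: 10 → 14
  step 7: 14 → 10
The north coordinate changes by -5 each step: at step 7 it is -47.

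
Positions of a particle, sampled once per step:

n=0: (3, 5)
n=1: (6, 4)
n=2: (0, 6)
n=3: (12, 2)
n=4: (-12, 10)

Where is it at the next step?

The jumps are (+3, -1), (-6, +2), (+12, -4), (-24, +8) — a geometric progression with ratio -2.
step 5: (-12, 10) + (+48, -16) → (36, -6)

(36, -6)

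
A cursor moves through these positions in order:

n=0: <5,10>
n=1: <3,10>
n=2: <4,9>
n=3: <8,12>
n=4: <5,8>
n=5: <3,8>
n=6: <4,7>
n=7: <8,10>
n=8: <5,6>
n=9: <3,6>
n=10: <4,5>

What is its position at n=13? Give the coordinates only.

The moves between consecutive positions are <-2,+0>, <+1,-1>, <+4,+3>, <-3,-4>, <-2,+0>, <+1,-1>, <+4,+3>, <-3,-4>, <-2,+0>, <+1,-1>; they repeat the 4-cycle [<-2,+0>, <+1,-1>, <+4,+3>, <-3,-4>].
step 11: apply <+4,+3> → <8,8>
step 12: apply <-3,-4> → <5,4>
step 13: apply <-2,+0> → <3,4>

<3,4>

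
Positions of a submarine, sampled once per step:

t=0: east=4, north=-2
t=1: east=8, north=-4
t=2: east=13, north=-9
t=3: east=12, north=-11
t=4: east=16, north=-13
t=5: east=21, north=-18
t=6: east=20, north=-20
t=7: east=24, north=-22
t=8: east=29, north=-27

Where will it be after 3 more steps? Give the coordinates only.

The moves between consecutive positions are (+4, -2), (+5, -5), (-1, -2), (+4, -2), (+5, -5), (-1, -2), (+4, -2), (+5, -5); they repeat the 3-cycle [(+4, -2), (+5, -5), (-1, -2)].
step 9: apply (-1, -2) → east=28, north=-29
step 10: apply (+4, -2) → east=32, north=-31
step 11: apply (+5, -5) → east=37, north=-36

east=37, north=-36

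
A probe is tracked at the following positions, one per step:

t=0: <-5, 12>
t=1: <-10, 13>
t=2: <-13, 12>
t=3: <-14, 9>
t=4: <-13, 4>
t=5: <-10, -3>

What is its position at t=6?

First differences are <-5, +1>, <-3, -1>, <-1, -3>, <+1, -5>, <+3, -7>; their common second difference is <+2, -2> (constant acceleration).
step 6: <-10, -3> + <+5, -9> → <-5, -12>

<-5, -12>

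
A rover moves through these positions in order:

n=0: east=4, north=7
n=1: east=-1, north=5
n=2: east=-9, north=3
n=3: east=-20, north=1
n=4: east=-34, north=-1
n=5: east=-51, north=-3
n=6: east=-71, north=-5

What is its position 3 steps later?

Successive displacements: (-5, -2), (-8, -2), (-11, -2), (-14, -2), (-17, -2), (-20, -2) — each changes by (-3, +0).
step 7: east=-71, north=-5 + (-23, -2) → east=-94, north=-7
step 8: east=-94, north=-7 + (-26, -2) → east=-120, north=-9
step 9: east=-120, north=-9 + (-29, -2) → east=-149, north=-11

east=-149, north=-11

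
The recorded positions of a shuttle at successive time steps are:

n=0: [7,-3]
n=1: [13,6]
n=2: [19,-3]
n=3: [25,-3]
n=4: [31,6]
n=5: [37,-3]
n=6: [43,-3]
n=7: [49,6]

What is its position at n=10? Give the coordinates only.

[67,6]

The first coordinate changes by +6 each step, so at step 10 it is 7 + 10·(6) = 67.
The second coordinate repeats the cycle [-3, 6, -3] with period 3; step 10 mod 3 = 1, giving 6.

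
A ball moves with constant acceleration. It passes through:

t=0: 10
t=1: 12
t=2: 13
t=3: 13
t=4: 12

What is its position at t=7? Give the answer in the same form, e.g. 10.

3

Successive displacements: +2, +1, +0, -1 — each changes by -1.
step 5: 12 − 2 → 10
step 6: 10 − 3 → 7
step 7: 7 − 4 → 3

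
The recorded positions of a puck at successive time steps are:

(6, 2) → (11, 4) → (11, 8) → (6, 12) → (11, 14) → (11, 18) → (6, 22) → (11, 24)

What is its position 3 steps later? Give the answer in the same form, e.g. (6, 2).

Differencing gives (+5, +2), (+0, +4), (-5, +4), (+5, +2), (+0, +4), (-5, +4), (+5, +2). This is the pattern (+5, +2), (+0, +4), (-5, +4) repeated.
step 8: apply (+0, +4) → (11, 28)
step 9: apply (-5, +4) → (6, 32)
step 10: apply (+5, +2) → (11, 34)

(11, 34)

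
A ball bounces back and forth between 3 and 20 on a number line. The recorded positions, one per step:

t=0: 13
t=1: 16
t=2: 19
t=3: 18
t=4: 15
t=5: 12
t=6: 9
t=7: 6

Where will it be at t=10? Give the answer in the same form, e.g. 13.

9

The value travels 3 per step and bounces off the walls at 3 and 20.
  step 8: 6 → 3
  step 9: 3 → 6
  step 10: 6 → 9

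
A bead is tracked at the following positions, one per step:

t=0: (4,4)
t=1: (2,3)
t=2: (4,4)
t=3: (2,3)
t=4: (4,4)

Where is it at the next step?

(2,3)

Step-to-step displacements: (-2,-1), (+2,+1), (-2,-1), (+2,+1); each is -1× the previous.
step 5: (4,4) + (-2,-1) → (2,3)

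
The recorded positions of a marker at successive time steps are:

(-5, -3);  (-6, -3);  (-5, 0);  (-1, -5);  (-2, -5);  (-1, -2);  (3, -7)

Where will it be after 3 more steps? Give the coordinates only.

Step-to-step displacements: (-1, +0), (+1, +3), (+4, -5), (-1, +0), (+1, +3), (+4, -5) — a repeating cycle of length 3.
step 7: apply (-1, +0) → (2, -7)
step 8: apply (+1, +3) → (3, -4)
step 9: apply (+4, -5) → (7, -9)

(7, -9)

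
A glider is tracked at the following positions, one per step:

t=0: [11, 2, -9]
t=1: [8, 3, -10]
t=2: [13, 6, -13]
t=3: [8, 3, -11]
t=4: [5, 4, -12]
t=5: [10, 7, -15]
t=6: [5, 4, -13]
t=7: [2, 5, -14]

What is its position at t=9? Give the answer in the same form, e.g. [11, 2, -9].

[2, 5, -15]

The moves between consecutive positions are [-3, +1, -1], [+5, +3, -3], [-5, -3, +2], [-3, +1, -1], [+5, +3, -3], [-5, -3, +2], [-3, +1, -1]; they repeat the 3-cycle [[-3, +1, -1], [+5, +3, -3], [-5, -3, +2]].
step 8: apply [+5, +3, -3] → [7, 8, -17]
step 9: apply [-5, -3, +2] → [2, 5, -15]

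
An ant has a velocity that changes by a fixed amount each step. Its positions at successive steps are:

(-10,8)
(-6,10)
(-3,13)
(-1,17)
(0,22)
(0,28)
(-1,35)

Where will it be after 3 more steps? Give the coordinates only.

(-10,62)

Successive displacements: (+4,+2), (+3,+3), (+2,+4), (+1,+5), (+0,+6), (-1,+7) — each changes by (-1,+1).
step 7: (-1,35) + (-2,+8) → (-3,43)
step 8: (-3,43) + (-3,+9) → (-6,52)
step 9: (-6,52) + (-4,+10) → (-10,62)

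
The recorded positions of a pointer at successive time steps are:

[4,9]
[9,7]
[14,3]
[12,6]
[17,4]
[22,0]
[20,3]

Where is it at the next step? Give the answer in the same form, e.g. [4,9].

[25,1]

The moves between consecutive positions are [+5,-2], [+5,-4], [-2,+3], [+5,-2], [+5,-4], [-2,+3]; they repeat the 3-cycle [[+5,-2], [+5,-4], [-2,+3]].
step 7: apply [+5,-2] → [25,1]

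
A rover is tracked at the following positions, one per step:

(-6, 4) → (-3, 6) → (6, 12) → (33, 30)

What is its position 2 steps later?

Step-to-step displacements: (+3, +2), (+9, +6), (+27, +18); each is 3× the previous.
step 4: (33, 30) + (+81, +54) → (114, 84)
step 5: (114, 84) + (+243, +162) → (357, 246)

(357, 246)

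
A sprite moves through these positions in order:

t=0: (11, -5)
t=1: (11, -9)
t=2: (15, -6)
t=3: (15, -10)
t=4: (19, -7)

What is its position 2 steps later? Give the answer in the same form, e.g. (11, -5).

Differencing gives (+0, -4), (+4, +3), (+0, -4), (+4, +3). This is the pattern (+0, -4), (+4, +3) repeated.
step 5: apply (+0, -4) → (19, -11)
step 6: apply (+4, +3) → (23, -8)

(23, -8)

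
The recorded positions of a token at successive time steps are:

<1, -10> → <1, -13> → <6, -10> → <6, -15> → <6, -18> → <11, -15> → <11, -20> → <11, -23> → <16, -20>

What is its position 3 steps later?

Step-to-step displacements: <+0, -3>, <+5, +3>, <+0, -5>, <+0, -3>, <+5, +3>, <+0, -5>, <+0, -3>, <+5, +3> — a repeating cycle of length 3.
step 9: apply <+0, -5> → <16, -25>
step 10: apply <+0, -3> → <16, -28>
step 11: apply <+5, +3> → <21, -25>

<21, -25>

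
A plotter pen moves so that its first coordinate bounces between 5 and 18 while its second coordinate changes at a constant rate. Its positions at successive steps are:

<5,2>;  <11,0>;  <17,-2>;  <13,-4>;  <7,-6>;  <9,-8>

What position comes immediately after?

The first coordinate reflects between 5 and 18, moving 6 per step.
  step 6: 9 → 15
The second coordinate changes by -2 each step: at step 6 it is -10.

<15,-10>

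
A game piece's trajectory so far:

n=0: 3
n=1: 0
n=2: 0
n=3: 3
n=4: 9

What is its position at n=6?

Successive displacements: -3, +0, +3, +6 — each changes by +3.
step 5: 9 + 9 → 18
step 6: 18 + 12 → 30

30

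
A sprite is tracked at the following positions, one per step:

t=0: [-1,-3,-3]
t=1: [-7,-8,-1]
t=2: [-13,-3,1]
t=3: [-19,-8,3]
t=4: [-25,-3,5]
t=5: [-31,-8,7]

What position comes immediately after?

The first coordinate changes by -6 each step, so at step 6 it is -1 + 6·(-6) = -37.
The second coordinate repeats the cycle [-3, -8] with period 2; step 6 mod 2 = 0, giving -3.
The third coordinate changes by +2 each step, so at step 6 it is -3 + 6·(2) = 9.

[-37,-3,9]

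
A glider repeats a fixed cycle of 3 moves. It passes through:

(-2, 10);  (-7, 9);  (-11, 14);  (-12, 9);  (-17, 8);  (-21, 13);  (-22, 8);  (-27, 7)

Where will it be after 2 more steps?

(-32, 7)

Differencing gives (-5, -1), (-4, +5), (-1, -5), (-5, -1), (-4, +5), (-1, -5), (-5, -1). This is the pattern (-5, -1), (-4, +5), (-1, -5) repeated.
step 8: apply (-4, +5) → (-31, 12)
step 9: apply (-1, -5) → (-32, 7)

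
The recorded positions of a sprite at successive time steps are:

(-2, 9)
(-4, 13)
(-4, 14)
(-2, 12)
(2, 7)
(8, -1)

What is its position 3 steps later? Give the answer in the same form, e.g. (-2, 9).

(38, -43)

Taking differences between consecutive positions: (-2, +4), (+0, +1), (+2, -2), (+4, -5), (+6, -8). These grow by (+2, -3) each step.
step 6: (8, -1) + (+8, -11) → (16, -12)
step 7: (16, -12) + (+10, -14) → (26, -26)
step 8: (26, -26) + (+12, -17) → (38, -43)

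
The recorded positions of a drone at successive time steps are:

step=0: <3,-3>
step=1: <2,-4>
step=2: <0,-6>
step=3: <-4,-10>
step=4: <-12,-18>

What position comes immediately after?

Consecutive displacements <-1,-1>, <-2,-2>, <-4,-4>, <-8,-8> scale by a factor of 2 each step.
step 5: <-12,-18> + <-16,-16> → <-28,-34>

<-28,-34>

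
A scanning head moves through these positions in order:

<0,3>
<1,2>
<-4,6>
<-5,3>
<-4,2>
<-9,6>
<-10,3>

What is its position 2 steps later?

Differencing gives <+1,-1>, <-5,+4>, <-1,-3>, <+1,-1>, <-5,+4>, <-1,-3>. This is the pattern <+1,-1>, <-5,+4>, <-1,-3> repeated.
step 7: apply <+1,-1> → <-9,2>
step 8: apply <-5,+4> → <-14,6>

<-14,6>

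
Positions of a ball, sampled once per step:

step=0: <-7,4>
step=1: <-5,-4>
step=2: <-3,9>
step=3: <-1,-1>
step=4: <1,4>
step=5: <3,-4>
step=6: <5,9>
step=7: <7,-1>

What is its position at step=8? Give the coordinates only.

<9,4>

First: linear, +2 per step → 9 at step 8.
Second: cycles through 4, -4, 9, -1 every 4 steps. Step 8 lands at position 0 of the cycle → 4.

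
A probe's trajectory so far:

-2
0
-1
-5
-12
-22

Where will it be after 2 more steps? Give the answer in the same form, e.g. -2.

-51

Successive displacements: +2, -1, -4, -7, -10 — each changes by -3.
step 6: -22 − 13 → -35
step 7: -35 − 16 → -51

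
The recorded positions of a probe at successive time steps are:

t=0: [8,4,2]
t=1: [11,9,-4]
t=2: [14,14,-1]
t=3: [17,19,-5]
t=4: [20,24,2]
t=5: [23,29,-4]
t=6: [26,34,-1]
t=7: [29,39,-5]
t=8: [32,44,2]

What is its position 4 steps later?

The first coordinate changes by +3 each step, so at step 12 it is 8 + 12·(3) = 44.
The second coordinate changes by +5 each step, so at step 12 it is 4 + 12·(5) = 64.
The third coordinate repeats the cycle [2, -4, -1, -5] with period 4; step 12 mod 4 = 0, giving 2.

[44,64,2]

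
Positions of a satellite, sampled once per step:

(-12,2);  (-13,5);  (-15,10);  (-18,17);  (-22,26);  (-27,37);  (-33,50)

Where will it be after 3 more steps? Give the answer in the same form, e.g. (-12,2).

Taking differences between consecutive positions: (-1,+3), (-2,+5), (-3,+7), (-4,+9), (-5,+11), (-6,+13). These grow by (-1,+2) each step.
step 7: (-33,50) + (-7,+15) → (-40,65)
step 8: (-40,65) + (-8,+17) → (-48,82)
step 9: (-48,82) + (-9,+19) → (-57,101)

(-57,101)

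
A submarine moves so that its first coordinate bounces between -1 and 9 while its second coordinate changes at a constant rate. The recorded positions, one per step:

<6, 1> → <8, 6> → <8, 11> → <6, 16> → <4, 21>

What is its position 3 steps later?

<0, 36>

The first coordinate reflects between -1 and 9, moving 2 per step.
  step 5: 4 → 2
  step 6: 2 → 0
  step 7: 0 → 0
The second coordinate changes by +5 each step: at step 7 it is 36.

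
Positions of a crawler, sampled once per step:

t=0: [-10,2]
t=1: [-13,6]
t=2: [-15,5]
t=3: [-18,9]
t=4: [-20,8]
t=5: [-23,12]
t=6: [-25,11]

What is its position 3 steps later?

Step-to-step displacements: [-3,+4], [-2,-1], [-3,+4], [-2,-1], [-3,+4], [-2,-1] — a repeating cycle of length 2.
step 7: apply [-3,+4] → [-28,15]
step 8: apply [-2,-1] → [-30,14]
step 9: apply [-3,+4] → [-33,18]

[-33,18]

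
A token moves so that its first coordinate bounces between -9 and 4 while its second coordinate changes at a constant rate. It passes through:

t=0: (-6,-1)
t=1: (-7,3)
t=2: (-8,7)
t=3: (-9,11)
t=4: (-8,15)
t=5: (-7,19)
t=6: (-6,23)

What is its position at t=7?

(-5,27)

The first coordinate travels 1 per step and bounces off the walls at -9 and 4.
  step 7: -6 → -5
The second coordinate changes by +4 each step: at step 7 it is 27.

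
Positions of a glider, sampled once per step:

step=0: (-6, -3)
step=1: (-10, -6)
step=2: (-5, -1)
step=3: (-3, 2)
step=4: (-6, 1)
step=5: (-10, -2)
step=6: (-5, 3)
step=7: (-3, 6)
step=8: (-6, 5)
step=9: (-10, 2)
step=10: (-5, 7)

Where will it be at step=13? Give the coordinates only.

The moves between consecutive positions are (-4, -3), (+5, +5), (+2, +3), (-3, -1), (-4, -3), (+5, +5), (+2, +3), (-3, -1), (-4, -3), (+5, +5); they repeat the 4-cycle [(-4, -3), (+5, +5), (+2, +3), (-3, -1)].
step 11: apply (+2, +3) → (-3, 10)
step 12: apply (-3, -1) → (-6, 9)
step 13: apply (-4, -3) → (-10, 6)

(-10, 6)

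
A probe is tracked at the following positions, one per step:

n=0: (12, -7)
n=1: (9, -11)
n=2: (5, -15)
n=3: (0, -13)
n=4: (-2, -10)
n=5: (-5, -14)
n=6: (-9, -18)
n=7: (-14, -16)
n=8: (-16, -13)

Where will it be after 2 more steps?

Differencing gives (-3, -4), (-4, -4), (-5, +2), (-2, +3), (-3, -4), (-4, -4), (-5, +2), (-2, +3). This is the pattern (-3, -4), (-4, -4), (-5, +2), (-2, +3) repeated.
step 9: apply (-3, -4) → (-19, -17)
step 10: apply (-4, -4) → (-23, -21)

(-23, -21)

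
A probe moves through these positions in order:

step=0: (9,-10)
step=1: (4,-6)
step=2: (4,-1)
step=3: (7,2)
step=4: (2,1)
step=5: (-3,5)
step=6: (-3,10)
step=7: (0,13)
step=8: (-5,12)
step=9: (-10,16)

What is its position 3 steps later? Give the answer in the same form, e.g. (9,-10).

Differencing gives (-5,+4), (+0,+5), (+3,+3), (-5,-1), (-5,+4), (+0,+5), (+3,+3), (-5,-1), (-5,+4). This is the pattern (-5,+4), (+0,+5), (+3,+3), (-5,-1) repeated.
step 10: apply (+0,+5) → (-10,21)
step 11: apply (+3,+3) → (-7,24)
step 12: apply (-5,-1) → (-12,23)

(-12,23)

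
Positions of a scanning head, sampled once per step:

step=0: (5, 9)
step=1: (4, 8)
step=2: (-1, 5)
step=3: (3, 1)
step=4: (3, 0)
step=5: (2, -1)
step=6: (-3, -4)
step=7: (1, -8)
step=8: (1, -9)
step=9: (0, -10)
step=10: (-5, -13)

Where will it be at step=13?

Differencing gives (-1, -1), (-5, -3), (+4, -4), (+0, -1), (-1, -1), (-5, -3), (+4, -4), (+0, -1), (-1, -1), (-5, -3). This is the pattern (-1, -1), (-5, -3), (+4, -4), (+0, -1) repeated.
step 11: apply (+4, -4) → (-1, -17)
step 12: apply (+0, -1) → (-1, -18)
step 13: apply (-1, -1) → (-2, -19)

(-2, -19)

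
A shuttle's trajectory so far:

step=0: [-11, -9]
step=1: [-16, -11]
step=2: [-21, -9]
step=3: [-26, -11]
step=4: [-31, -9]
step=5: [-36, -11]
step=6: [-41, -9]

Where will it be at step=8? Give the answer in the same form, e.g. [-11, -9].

Differencing gives [-5, -2], [-5, +2], [-5, -2], [-5, +2], [-5, -2], [-5, +2]. This is the pattern [-5, -2], [-5, +2] repeated.
step 7: apply [-5, -2] → [-46, -11]
step 8: apply [-5, +2] → [-51, -9]

[-51, -9]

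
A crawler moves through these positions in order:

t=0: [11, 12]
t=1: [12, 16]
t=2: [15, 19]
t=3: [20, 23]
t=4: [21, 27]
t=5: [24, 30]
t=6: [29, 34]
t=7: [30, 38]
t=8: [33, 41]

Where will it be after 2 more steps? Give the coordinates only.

[39, 49]

The moves between consecutive positions are [+1, +4], [+3, +3], [+5, +4], [+1, +4], [+3, +3], [+5, +4], [+1, +4], [+3, +3]; they repeat the 3-cycle [[+1, +4], [+3, +3], [+5, +4]].
step 9: apply [+5, +4] → [38, 45]
step 10: apply [+1, +4] → [39, 49]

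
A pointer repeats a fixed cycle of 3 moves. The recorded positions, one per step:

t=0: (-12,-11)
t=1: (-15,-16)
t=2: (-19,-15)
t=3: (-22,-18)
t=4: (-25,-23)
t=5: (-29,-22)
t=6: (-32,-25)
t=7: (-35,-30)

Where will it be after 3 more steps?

Step-to-step displacements: (-3,-5), (-4,+1), (-3,-3), (-3,-5), (-4,+1), (-3,-3), (-3,-5) — a repeating cycle of length 3.
step 8: apply (-4,+1) → (-39,-29)
step 9: apply (-3,-3) → (-42,-32)
step 10: apply (-3,-5) → (-45,-37)

(-45,-37)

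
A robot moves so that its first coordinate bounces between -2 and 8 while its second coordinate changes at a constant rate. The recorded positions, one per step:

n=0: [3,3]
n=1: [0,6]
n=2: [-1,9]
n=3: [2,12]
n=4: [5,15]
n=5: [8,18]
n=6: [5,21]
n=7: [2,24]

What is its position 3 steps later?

The first coordinate reflects between -2 and 8, moving 3 per step.
  step 8: 2 → -1
  step 9: -1 → 0
  step 10: 0 → 3
The second coordinate changes by +3 each step: at step 10 it is 33.

[3,33]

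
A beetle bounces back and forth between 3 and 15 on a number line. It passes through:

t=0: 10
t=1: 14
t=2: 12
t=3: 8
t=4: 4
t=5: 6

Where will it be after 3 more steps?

The value travels 4 per step and bounces off the walls at 3 and 15.
  step 6: 6 → 10
  step 7: 10 → 14
  step 8: 14 → 12

12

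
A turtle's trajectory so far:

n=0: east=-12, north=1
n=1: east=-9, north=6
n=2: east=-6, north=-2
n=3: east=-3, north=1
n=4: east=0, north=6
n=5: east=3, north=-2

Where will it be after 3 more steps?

east=12, north=-2

East: linear, +3 per step → 12 at step 8.
North: cycles through 1, 6, -2 every 3 steps. Step 8 lands at position 2 of the cycle → -2.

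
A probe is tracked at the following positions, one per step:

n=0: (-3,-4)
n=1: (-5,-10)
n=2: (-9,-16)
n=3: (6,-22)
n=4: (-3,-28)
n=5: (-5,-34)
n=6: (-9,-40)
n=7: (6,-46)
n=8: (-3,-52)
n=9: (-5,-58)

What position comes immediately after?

The first coordinate repeats the cycle [-3, -5, -9, 6] with period 4; step 10 mod 4 = 2, giving -9.
The second coordinate changes by -6 each step, so at step 10 it is -4 + 10·(-6) = -64.

(-9,-64)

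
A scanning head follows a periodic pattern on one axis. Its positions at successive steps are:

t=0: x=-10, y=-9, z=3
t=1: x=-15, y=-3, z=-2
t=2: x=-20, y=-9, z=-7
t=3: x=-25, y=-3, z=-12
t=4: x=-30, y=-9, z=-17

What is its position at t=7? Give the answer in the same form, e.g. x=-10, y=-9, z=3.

x=-45, y=-3, z=-32

The x coordinate changes by -5 each step, so at step 7 it is -10 + 7·(-5) = -45.
The y coordinate repeats the cycle [-9, -3] with period 2; step 7 mod 2 = 1, giving -3.
The z coordinate changes by -5 each step, so at step 7 it is 3 + 7·(-5) = -32.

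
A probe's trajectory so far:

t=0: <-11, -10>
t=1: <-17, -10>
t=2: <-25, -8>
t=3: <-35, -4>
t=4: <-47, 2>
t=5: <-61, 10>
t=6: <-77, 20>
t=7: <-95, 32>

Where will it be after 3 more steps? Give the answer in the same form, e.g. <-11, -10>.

<-161, 80>

Successive displacements: <-6, +0>, <-8, +2>, <-10, +4>, <-12, +6>, <-14, +8>, <-16, +10>, <-18, +12> — each changes by <-2, +2>.
step 8: <-95, 32> + <-20, +14> → <-115, 46>
step 9: <-115, 46> + <-22, +16> → <-137, 62>
step 10: <-137, 62> + <-24, +18> → <-161, 80>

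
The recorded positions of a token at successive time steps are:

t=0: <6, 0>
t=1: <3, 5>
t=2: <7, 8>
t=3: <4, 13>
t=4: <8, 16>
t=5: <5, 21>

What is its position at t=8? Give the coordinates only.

Step-to-step displacements: <-3, +5>, <+4, +3>, <-3, +5>, <+4, +3>, <-3, +5> — a repeating cycle of length 2.
step 6: apply <+4, +3> → <9, 24>
step 7: apply <-3, +5> → <6, 29>
step 8: apply <+4, +3> → <10, 32>

<10, 32>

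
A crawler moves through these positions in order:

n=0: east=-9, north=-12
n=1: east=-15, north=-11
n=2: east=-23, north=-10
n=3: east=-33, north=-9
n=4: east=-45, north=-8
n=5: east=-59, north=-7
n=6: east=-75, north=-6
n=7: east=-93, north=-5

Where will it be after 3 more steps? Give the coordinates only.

east=-159, north=-2

Successive displacements: (-6,+1), (-8,+1), (-10,+1), (-12,+1), (-14,+1), (-16,+1), (-18,+1) — each changes by (-2,+0).
step 8: east=-93, north=-5 + (-20,+1) → east=-113, north=-4
step 9: east=-113, north=-4 + (-22,+1) → east=-135, north=-3
step 10: east=-135, north=-3 + (-24,+1) → east=-159, north=-2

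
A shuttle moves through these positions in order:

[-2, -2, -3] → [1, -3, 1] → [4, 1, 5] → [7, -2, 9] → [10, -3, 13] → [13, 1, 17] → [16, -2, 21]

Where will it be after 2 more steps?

First: linear, +3 per step → 22 at step 8.
Second: cycles through -2, -3, 1 every 3 steps. Step 8 lands at position 2 of the cycle → 1.
Third: linear, +4 per step → 29 at step 8.

[22, 1, 29]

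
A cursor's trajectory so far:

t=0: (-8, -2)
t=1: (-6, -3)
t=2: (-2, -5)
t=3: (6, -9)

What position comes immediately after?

(22, -17)

The jumps are (+2, -1), (+4, -2), (+8, -4) — a geometric progression with ratio 2.
step 4: (6, -9) + (+16, -8) → (22, -17)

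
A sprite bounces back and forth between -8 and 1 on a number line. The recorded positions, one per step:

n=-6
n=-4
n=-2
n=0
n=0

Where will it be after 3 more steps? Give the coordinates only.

The value travels 2 per step and bounces off the walls at -8 and 1.
  step 5: 0 → -2
  step 6: -2 → -4
  step 7: -4 → -6

n=-6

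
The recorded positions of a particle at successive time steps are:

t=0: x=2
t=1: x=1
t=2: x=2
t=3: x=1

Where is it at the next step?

Consecutive displacements -1, +1, -1 scale by a factor of -1 each step.
step 4: 1 + 1 → x=2

x=2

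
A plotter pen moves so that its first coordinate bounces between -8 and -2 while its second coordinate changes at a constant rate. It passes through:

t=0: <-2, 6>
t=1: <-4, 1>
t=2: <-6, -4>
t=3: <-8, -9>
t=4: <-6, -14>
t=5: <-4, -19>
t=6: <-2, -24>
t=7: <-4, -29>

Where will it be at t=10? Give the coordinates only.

<-6, -44>

The first coordinate reflects between -8 and -2, moving 2 per step.
  step 8: -4 → -6
  step 9: -6 → -8
  step 10: -8 → -6
The second coordinate changes by -5 each step: at step 10 it is -44.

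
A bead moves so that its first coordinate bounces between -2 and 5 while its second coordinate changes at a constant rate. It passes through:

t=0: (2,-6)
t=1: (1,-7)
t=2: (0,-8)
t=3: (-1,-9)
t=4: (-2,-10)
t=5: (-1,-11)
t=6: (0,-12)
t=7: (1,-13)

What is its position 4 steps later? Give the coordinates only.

(5,-17)

The first coordinate travels 1 per step and bounces off the walls at -2 and 5.
  step 8: 1 → 2
  step 9: 2 → 3
  step 10: 3 → 4
  step 11: 4 → 5
The second coordinate changes by -1 each step: at step 11 it is -17.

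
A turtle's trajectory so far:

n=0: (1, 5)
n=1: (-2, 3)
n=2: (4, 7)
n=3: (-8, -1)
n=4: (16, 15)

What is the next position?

Step-to-step displacements: (-3, -2), (+6, +4), (-12, -8), (+24, +16); each is -2× the previous.
step 5: (16, 15) + (-48, -32) → (-32, -17)

(-32, -17)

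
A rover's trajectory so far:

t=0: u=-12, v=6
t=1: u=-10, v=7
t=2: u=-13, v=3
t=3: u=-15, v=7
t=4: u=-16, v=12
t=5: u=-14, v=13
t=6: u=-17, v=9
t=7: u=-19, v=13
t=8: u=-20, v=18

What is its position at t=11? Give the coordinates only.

u=-23, v=19

The moves between consecutive positions are (+2,+1), (-3,-4), (-2,+4), (-1,+5), (+2,+1), (-3,-4), (-2,+4), (-1,+5); they repeat the 4-cycle [(+2,+1), (-3,-4), (-2,+4), (-1,+5)].
step 9: apply (+2,+1) → u=-18, v=19
step 10: apply (-3,-4) → u=-21, v=15
step 11: apply (-2,+4) → u=-23, v=19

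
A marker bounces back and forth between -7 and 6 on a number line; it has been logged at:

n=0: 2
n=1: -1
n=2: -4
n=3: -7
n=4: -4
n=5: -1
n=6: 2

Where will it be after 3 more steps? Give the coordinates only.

1

The value travels 3 per step and bounces off the walls at -7 and 6.
  step 7: 2 → 5
  step 8: 5 → 4
  step 9: 4 → 1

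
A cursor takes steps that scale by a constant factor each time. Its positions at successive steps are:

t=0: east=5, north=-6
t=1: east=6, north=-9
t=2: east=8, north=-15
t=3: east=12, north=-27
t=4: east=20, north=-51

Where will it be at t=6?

Step-to-step displacements: (+1,-3), (+2,-6), (+4,-12), (+8,-24); each is 2× the previous.
step 5: east=20, north=-51 + (+16,-48) → east=36, north=-99
step 6: east=36, north=-99 + (+32,-96) → east=68, north=-195

east=68, north=-195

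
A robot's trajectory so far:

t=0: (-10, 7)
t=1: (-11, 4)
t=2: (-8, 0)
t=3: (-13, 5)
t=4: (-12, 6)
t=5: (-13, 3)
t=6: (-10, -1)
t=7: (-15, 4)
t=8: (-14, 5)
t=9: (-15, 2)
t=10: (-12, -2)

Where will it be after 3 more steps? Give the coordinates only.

(-17, 1)

Differencing gives (-1, -3), (+3, -4), (-5, +5), (+1, +1), (-1, -3), (+3, -4), (-5, +5), (+1, +1), (-1, -3), (+3, -4). This is the pattern (-1, -3), (+3, -4), (-5, +5), (+1, +1) repeated.
step 11: apply (-5, +5) → (-17, 3)
step 12: apply (+1, +1) → (-16, 4)
step 13: apply (-1, -3) → (-17, 1)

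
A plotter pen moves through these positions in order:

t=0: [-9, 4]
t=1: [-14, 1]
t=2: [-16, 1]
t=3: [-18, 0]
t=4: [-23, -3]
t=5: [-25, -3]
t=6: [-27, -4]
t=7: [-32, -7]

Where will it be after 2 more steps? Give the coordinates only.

The moves between consecutive positions are [-5, -3], [-2, +0], [-2, -1], [-5, -3], [-2, +0], [-2, -1], [-5, -3]; they repeat the 3-cycle [[-5, -3], [-2, +0], [-2, -1]].
step 8: apply [-2, +0] → [-34, -7]
step 9: apply [-2, -1] → [-36, -8]

[-36, -8]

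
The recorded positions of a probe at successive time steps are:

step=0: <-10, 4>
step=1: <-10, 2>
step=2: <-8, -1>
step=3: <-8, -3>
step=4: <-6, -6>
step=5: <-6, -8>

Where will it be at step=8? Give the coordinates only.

Differencing gives <+0, -2>, <+2, -3>, <+0, -2>, <+2, -3>, <+0, -2>. This is the pattern <+0, -2>, <+2, -3> repeated.
step 6: apply <+2, -3> → <-4, -11>
step 7: apply <+0, -2> → <-4, -13>
step 8: apply <+2, -3> → <-2, -16>

<-2, -16>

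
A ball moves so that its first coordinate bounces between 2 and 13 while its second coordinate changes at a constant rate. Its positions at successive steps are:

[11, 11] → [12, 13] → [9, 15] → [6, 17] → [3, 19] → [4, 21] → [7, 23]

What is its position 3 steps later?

The first coordinate travels 3 per step and bounces off the walls at 2 and 13.
  step 7: 7 → 10
  step 8: 10 → 13
  step 9: 13 → 10
The second coordinate changes by +2 each step: at step 9 it is 29.

[10, 29]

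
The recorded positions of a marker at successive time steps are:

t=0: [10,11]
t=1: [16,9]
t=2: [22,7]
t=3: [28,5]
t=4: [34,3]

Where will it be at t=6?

The position changes by [+6,-2] every step.
step 5: [34,3] + [+6,-2] → [40,1]
step 6: [40,1] + [+6,-2] → [46,-1]

[46,-1]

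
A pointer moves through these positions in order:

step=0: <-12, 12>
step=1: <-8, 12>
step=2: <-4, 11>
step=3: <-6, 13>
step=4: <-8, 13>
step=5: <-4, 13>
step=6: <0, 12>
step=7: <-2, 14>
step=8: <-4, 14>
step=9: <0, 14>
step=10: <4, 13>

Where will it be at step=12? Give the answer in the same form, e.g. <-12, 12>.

The moves between consecutive positions are <+4, +0>, <+4, -1>, <-2, +2>, <-2, +0>, <+4, +0>, <+4, -1>, <-2, +2>, <-2, +0>, <+4, +0>, <+4, -1>; they repeat the 4-cycle [<+4, +0>, <+4, -1>, <-2, +2>, <-2, +0>].
step 11: apply <-2, +2> → <2, 15>
step 12: apply <-2, +0> → <0, 15>

<0, 15>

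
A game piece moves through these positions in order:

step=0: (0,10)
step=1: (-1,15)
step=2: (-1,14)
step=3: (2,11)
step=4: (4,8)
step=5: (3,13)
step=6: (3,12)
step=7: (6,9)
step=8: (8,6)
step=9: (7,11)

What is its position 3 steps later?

(12,4)

Step-to-step displacements: (-1,+5), (+0,-1), (+3,-3), (+2,-3), (-1,+5), (+0,-1), (+3,-3), (+2,-3), (-1,+5) — a repeating cycle of length 4.
step 10: apply (+0,-1) → (7,10)
step 11: apply (+3,-3) → (10,7)
step 12: apply (+2,-3) → (12,4)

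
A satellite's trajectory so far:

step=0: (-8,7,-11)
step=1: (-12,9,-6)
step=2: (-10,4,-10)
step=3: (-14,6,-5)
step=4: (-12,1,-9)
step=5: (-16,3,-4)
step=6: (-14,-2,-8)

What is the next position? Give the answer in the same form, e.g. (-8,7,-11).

Differencing gives (-4,+2,+5), (+2,-5,-4), (-4,+2,+5), (+2,-5,-4), (-4,+2,+5), (+2,-5,-4). This is the pattern (-4,+2,+5), (+2,-5,-4) repeated.
step 7: apply (-4,+2,+5) → (-18,0,-3)

(-18,0,-3)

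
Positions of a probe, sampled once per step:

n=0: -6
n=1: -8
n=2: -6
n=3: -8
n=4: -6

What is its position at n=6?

-6

Consecutive displacements -2, +2, -2, +2 scale by a factor of -1 each step.
step 5: -6 − 2 → -8
step 6: -8 + 2 → -6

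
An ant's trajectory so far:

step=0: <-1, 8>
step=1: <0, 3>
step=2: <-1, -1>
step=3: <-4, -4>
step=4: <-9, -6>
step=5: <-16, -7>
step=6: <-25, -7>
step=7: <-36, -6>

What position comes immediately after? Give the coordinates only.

<-49, -4>

Successive displacements: <+1, -5>, <-1, -4>, <-3, -3>, <-5, -2>, <-7, -1>, <-9, +0>, <-11, +1> — each changes by <-2, +1>.
step 8: <-36, -6> + <-13, +2> → <-49, -4>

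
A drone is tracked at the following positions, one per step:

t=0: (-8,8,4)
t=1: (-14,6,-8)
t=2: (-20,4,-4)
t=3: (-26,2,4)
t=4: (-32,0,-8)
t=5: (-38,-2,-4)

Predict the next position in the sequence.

First: linear, -6 per step → -44 at step 6.
Second: linear, -2 per step → -4 at step 6.
Third: cycles through 4, -8, -4 every 3 steps. Step 6 lands at position 0 of the cycle → 4.

(-44,-4,4)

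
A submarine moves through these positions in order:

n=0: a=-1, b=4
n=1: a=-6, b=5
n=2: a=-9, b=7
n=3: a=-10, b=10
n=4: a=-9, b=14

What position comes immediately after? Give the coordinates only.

a=-6, b=19

First differences are (-5, +1), (-3, +2), (-1, +3), (+1, +4); their common second difference is (+2, +1) (constant acceleration).
step 5: a=-9, b=14 + (+3, +5) → a=-6, b=19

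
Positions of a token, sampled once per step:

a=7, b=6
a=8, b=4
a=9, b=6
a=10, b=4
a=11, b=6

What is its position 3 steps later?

The a coordinate changes by +1 each step, so at step 7 it is 7 + 7·(1) = 14.
The b coordinate repeats the cycle [6, 4] with period 2; step 7 mod 2 = 1, giving 4.

a=14, b=4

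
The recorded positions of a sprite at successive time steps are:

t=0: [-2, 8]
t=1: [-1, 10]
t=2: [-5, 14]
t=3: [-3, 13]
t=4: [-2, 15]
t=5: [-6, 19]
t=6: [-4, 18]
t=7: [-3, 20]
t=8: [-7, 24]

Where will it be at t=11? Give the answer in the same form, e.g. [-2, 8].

[-8, 29]

Step-to-step displacements: [+1, +2], [-4, +4], [+2, -1], [+1, +2], [-4, +4], [+2, -1], [+1, +2], [-4, +4] — a repeating cycle of length 3.
step 9: apply [+2, -1] → [-5, 23]
step 10: apply [+1, +2] → [-4, 25]
step 11: apply [-4, +4] → [-8, 29]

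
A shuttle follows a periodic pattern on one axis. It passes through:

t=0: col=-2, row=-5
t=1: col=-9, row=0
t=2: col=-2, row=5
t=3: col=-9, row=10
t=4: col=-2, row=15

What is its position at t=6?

col=-2, row=25

The col coordinate repeats the cycle [-2, -9] with period 2; step 6 mod 2 = 0, giving -2.
The row coordinate changes by +5 each step, so at step 6 it is -5 + 6·(5) = 25.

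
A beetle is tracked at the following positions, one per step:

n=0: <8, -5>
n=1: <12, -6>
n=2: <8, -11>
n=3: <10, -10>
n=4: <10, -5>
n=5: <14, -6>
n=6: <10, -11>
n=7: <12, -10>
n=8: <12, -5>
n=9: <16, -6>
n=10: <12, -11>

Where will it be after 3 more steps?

Differencing gives <+4, -1>, <-4, -5>, <+2, +1>, <+0, +5>, <+4, -1>, <-4, -5>, <+2, +1>, <+0, +5>, <+4, -1>, <-4, -5>. This is the pattern <+4, -1>, <-4, -5>, <+2, +1>, <+0, +5> repeated.
step 11: apply <+2, +1> → <14, -10>
step 12: apply <+0, +5> → <14, -5>
step 13: apply <+4, -1> → <18, -6>

<18, -6>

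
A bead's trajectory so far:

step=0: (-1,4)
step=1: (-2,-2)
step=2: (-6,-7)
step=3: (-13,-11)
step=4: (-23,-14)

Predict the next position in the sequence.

Taking differences between consecutive positions: (-1,-6), (-4,-5), (-7,-4), (-10,-3). These grow by (-3,+1) each step.
step 5: (-23,-14) + (-13,-2) → (-36,-16)

(-36,-16)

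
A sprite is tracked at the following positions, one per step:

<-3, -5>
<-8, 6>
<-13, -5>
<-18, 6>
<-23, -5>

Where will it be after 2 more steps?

<-33, -5>

First: linear, -5 per step → -33 at step 6.
Second: cycles through -5, 6 every 2 steps. Step 6 lands at position 0 of the cycle → -5.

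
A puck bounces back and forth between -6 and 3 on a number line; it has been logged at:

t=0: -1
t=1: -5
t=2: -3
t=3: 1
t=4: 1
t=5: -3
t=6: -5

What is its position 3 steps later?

-1

The value reflects between -6 and 3, moving 4 per step.
  step 7: -5 → -1
  step 8: -1 → 3
  step 9: 3 → -1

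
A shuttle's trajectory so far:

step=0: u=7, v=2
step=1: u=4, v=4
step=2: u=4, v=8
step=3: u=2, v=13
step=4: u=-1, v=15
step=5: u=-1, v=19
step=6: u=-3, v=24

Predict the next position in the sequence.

u=-6, v=26

The moves between consecutive positions are (-3, +2), (+0, +4), (-2, +5), (-3, +2), (+0, +4), (-2, +5); they repeat the 3-cycle [(-3, +2), (+0, +4), (-2, +5)].
step 7: apply (-3, +2) → u=-6, v=26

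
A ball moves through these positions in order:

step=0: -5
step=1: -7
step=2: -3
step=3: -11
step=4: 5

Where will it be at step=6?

37

Step-to-step displacements: -2, +4, -8, +16; each is -2× the previous.
step 5: 5 − 32 → -27
step 6: -27 + 64 → 37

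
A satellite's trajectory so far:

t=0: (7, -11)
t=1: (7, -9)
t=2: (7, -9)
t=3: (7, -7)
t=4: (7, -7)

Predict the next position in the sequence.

(7, -5)

Step-to-step displacements: (+0, +2), (+0, +0), (+0, +2), (+0, +0) — a repeating cycle of length 2.
step 5: apply (+0, +2) → (7, -5)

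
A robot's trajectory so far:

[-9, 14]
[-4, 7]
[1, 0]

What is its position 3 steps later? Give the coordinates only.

[16, -21]

The position changes by [+5, -7] every step.
step 3: [1, 0] + [+5, -7] → [6, -7]
step 4: [6, -7] + [+5, -7] → [11, -14]
step 5: [11, -14] + [+5, -7] → [16, -21]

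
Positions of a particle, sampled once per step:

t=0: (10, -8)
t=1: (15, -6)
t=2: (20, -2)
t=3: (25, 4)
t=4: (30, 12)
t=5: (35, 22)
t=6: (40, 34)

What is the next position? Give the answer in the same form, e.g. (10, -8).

(45, 48)

First differences are (+5, +2), (+5, +4), (+5, +6), (+5, +8), (+5, +10), (+5, +12); their common second difference is (+0, +2) (constant acceleration).
step 7: (40, 34) + (+5, +14) → (45, 48)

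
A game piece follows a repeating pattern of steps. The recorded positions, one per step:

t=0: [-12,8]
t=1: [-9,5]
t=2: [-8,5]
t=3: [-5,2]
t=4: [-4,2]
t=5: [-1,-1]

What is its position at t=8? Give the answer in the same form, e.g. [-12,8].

The moves between consecutive positions are [+3,-3], [+1,+0], [+3,-3], [+1,+0], [+3,-3]; they repeat the 2-cycle [[+3,-3], [+1,+0]].
step 6: apply [+1,+0] → [0,-1]
step 7: apply [+3,-3] → [3,-4]
step 8: apply [+1,+0] → [4,-4]

[4,-4]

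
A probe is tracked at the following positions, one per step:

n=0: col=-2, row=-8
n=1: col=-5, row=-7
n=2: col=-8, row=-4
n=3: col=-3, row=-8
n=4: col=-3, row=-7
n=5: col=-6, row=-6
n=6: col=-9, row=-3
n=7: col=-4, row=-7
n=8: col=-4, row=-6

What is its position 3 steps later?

col=-5, row=-6

Step-to-step displacements: (-3,+1), (-3,+3), (+5,-4), (+0,+1), (-3,+1), (-3,+3), (+5,-4), (+0,+1) — a repeating cycle of length 4.
step 9: apply (-3,+1) → col=-7, row=-5
step 10: apply (-3,+3) → col=-10, row=-2
step 11: apply (+5,-4) → col=-5, row=-6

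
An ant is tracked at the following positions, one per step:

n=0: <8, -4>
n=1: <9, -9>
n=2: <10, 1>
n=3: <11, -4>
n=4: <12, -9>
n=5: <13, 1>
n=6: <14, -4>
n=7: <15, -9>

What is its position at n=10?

The first coordinate changes by +1 each step, so at step 10 it is 8 + 10·(1) = 18.
The second coordinate repeats the cycle [-4, -9, 1] with period 3; step 10 mod 3 = 1, giving -9.

<18, -9>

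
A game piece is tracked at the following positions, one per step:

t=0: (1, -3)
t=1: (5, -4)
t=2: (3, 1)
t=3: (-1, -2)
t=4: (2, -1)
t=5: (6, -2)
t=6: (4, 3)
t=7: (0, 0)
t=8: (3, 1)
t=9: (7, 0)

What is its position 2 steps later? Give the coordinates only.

Differencing gives (+4, -1), (-2, +5), (-4, -3), (+3, +1), (+4, -1), (-2, +5), (-4, -3), (+3, +1), (+4, -1). This is the pattern (+4, -1), (-2, +5), (-4, -3), (+3, +1) repeated.
step 10: apply (-2, +5) → (5, 5)
step 11: apply (-4, -3) → (1, 2)

(1, 2)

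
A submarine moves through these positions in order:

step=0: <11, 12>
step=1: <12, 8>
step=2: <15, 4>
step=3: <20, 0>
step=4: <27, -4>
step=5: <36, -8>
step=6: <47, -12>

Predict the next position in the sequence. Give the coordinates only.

<60, -16>

First differences are <+1, -4>, <+3, -4>, <+5, -4>, <+7, -4>, <+9, -4>, <+11, -4>; their common second difference is <+2, +0> (constant acceleration).
step 7: <47, -12> + <+13, -4> → <60, -16>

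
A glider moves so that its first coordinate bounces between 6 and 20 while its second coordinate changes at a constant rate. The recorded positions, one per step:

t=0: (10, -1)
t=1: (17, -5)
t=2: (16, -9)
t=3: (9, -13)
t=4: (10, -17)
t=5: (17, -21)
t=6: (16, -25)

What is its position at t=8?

(10, -33)

The first coordinate travels 7 per step and bounces off the walls at 6 and 20.
  step 7: 16 → 9
  step 8: 9 → 10
The second coordinate changes by -4 each step: at step 8 it is -33.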